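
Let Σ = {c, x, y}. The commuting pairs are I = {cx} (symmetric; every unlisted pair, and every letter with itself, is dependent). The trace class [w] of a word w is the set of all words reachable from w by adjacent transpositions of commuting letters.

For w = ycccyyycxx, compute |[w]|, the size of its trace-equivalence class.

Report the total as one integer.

3

piece 0:y — minimal
piece 1:c rests on {0:y}
piece 2:c rests on {1:c}
piece 3:c rests on {2:c}
piece 4:y rests on {3:c}
piece 5:y rests on {4:y}
piece 6:y rests on {5:y}
piece 7:c rests on {6:y}
piece 8:x rests on {6:y}
piece 9:x rests on {8:x}
minimal pieces: {0:y}
ways to finish when only these pieces remain (= sum over removing one remaining piece with nothing left below it):
  1 left: {7}→1  {9}→1
  2 left: {7,9}→2  {8,9}→1
  3 left: {7,8,9}→3
  4 left: {6,7,8,9}→3
  5 left: {5,6,7,8,9}→3
  6 left: {4,5,6,7,8,9}→3
  7 left: {3,4,5,6,7,8,9}→3
  8 left: {2,3,4,5,6,7,8,9}→3
  placing 0:y first → 3 extensions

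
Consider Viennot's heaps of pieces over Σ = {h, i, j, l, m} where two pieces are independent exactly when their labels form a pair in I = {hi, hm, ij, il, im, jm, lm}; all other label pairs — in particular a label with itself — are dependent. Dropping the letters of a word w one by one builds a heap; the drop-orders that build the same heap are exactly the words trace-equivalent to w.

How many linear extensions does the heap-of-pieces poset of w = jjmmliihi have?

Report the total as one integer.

1260

0(j) covers ∅
1(j) covers 0:j
2(m) covers ∅
3(m) covers 2:m
4(l) covers 1:j
5(i) covers ∅
6(i) covers 5:i
7(h) covers 4:l
8(i) covers 6:i
floor of heap: 0:j, 2:m, 5:i
completions by unplaced set U, small U first (add the entries for U minus each lowest piece of U):
  |U|=1: {3}:1  {7}:1  {8}:1
  |U|=2: {2,3}:1  {3,7}:2  {3,8}:2  {4,7}:1  {6,8}:1  {7,8}:2
  |U|=3: {1,4,7}:1  {2,3,7}:3  {2,3,8}:3  {3,4,7}:3  {3,6,8}:3  {3,7,8}:6  {4,7,8}:3  {5,6,8}:1  {6,7,8}:3
  |U|=4: {0,1,4,7}:1  {1,3,4,7}:4  {1,4,7,8}:4  {2,3,4,7}:6  {2,3,6,8}:6  {2,3,7,8}:12  {3,4,7,8}:12  {3,5,6,8}:4  {3,6,7,8}:12  {4,6,7,8}:6  {5,6,7,8}:4
  |U|=5: {0,1,3,4,7}:5  {0,1,4,7,8}:5  {1,2,3,4,7}:10  {1,3,4,7,8}:20  {1,4,6,7,8}:10  {2,3,4,7,8}:30  {2,3,5,6,8}:10  {2,3,6,7,8}:30  {3,4,6,7,8}:30  {3,5,6,7,8}:20  {4,5,6,7,8}:10
  |U|=6: {0,1,2,3,4,7}:15  {0,1,3,4,7,8}:30  {0,1,4,6,7,8}:15  {1,2,3,4,7,8}:60  {1,3,4,6,7,8}:60  {1,4,5,6,7,8}:20  {2,3,4,6,7,8}:90  {2,3,5,6,7,8}:60  {3,4,5,6,7,8}:60
  |U|=7: {0,1,2,3,4,7,8}:105  {0,1,3,4,6,7,8}:105  {0,1,4,5,6,7,8}:35  {1,2,3,4,6,7,8}:210  {1,3,4,5,6,7,8}:140  {2,3,4,5,6,7,8}:210
  start at 0(j): 560
  start at 2(m): 280
  start at 5(i): 420
sum over floor = 1260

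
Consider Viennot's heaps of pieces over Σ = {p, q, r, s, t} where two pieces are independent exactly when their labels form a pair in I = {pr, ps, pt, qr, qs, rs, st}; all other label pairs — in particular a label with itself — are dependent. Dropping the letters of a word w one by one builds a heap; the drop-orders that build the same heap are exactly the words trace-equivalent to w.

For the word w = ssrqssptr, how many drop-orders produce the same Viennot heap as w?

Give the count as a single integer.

#0=s has no predecessor
#1=s depends on [0:s]
#2=r has no predecessor
#3=q has no predecessor
#4=s depends on [1:s]
#5=s depends on [4:s]
#6=p depends on [3:q]
#7=t depends on [2:r, 3:q]
#8=r depends on [7:t]
sources: [0:s, 2:r, 3:q]
N(rest) = Σ N(rest − s) over sources s of rest; N(one piece) = 1:
  size 1 → [5]=1  [6]=1  [8]=1
  size 2 → [4,5]=1  [5,6]=2  [5,8]=2  [6,8]=2  [7,8]=1
  size 3 → [1,4,5]=1  [2,7,8]=1  [4,5,6]=3  [4,5,8]=3  [5,6,8]=6  [5,7,8]=3  [6,7,8]=3
  size 4 → [0,1,4,5]=1  [1,4,5,6]=4  [1,4,5,8]=4  [2,5,7,8]=4  [2,6,7,8]=4  [3,6,7,8]=3  [4,5,6,8]=12  [4,5,7,8]=6  [5,6,7,8]=12
  size 5 → [0,1,4,5,6]=5  [0,1,4,5,8]=5  [1,4,5,6,8]=20  [1,4,5,7,8]=10  [2,3,6,7,8]=7  [2,4,5,7,8]=10  [2,5,6,7,8]=20  [3,5,6,7,8]=15  [4,5,6,7,8]=30
  size 6 → [0,1,4,5,6,8]=30  [0,1,4,5,7,8]=15  [1,2,4,5,7,8]=20  [1,4,5,6,7,8]=60  [2,3,5,6,7,8]=42  [2,4,5,6,7,8]=60  [3,4,5,6,7,8]=45
  size 7 → [0,1,2,4,5,7,8]=35  [0,1,4,5,6,7,8]=105  [1,2,4,5,6,7,8]=140  [1,3,4,5,6,7,8]=105  [2,3,4,5,6,7,8]=147
  first=0(s) contributes 392
  first=2(r) contributes 210
  first=3(q) contributes 280
|[w]| = 882

882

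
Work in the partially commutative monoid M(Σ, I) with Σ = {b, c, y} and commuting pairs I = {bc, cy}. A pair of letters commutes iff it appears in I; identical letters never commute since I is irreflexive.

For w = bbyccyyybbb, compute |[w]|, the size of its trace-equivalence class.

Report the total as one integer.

drop 0:b onto floor
drop 1:b onto {0:b}
drop 2:y onto {1:b}
drop 3:c onto floor
drop 4:c onto {3:c}
drop 5:y onto {2:y}
drop 6:y onto {5:y}
drop 7:y onto {6:y}
drop 8:b onto {7:y}
drop 9:b onto {8:b}
drop 10:b onto {9:b}
ground layer = {0:b, 3:c}
drop-orders for the pieces not yet dropped (sum over which currently-grounded one goes next):
  1 to go: {4} 1  {10} 1
  2 to go: {3,4} 1  {4,10} 2  {9,10} 1
  3 to go: {3,4,10} 3  {4,9,10} 3  {8,9,10} 1
  4 to go: {3,4,9,10} 6  {4,8,9,10} 4  {7,8,9,10} 1
  5 to go: {3,4,8,9,10} 10  {4,7,8,9,10} 5  {6,7,8,9,10} 1
  6 to go: {3,4,7,8,9,10} 15  {4,6,7,8,9,10} 6  {5,6,7,8,9,10} 1
  7 to go: {2,5,6,7,8,9,10} 1  {3,4,6,7,8,9,10} 21  {4,5,6,7,8,9,10} 7
  8 to go: {1,2,5,6,7,8,9,10} 1  {2,4,5,6,7,8,9,10} 8  {3,4,5,6,7,8,9,10} 28
  9 to go: {0,1,2,5,6,7,8,9,10} 1  {1,2,4,5,6,7,8,9,10} 9  {2,3,4,5,6,7,8,9,10} 36
  if 0:b drops first: 45 orders
  if 3:c drops first: 10 orders
heap linearizations: 55

55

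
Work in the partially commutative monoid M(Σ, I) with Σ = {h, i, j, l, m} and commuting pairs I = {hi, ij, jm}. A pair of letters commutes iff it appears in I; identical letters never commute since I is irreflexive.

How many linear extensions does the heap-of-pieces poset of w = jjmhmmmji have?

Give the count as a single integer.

#0=j has no predecessor
#1=j depends on [0:j]
#2=m has no predecessor
#3=h depends on [1:j, 2:m]
#4=m depends on [3:h]
#5=m depends on [4:m]
#6=m depends on [5:m]
#7=j depends on [3:h]
#8=i depends on [6:m]
sources: [0:j, 2:m]
N(rest) = Σ N(rest − s) over sources s of rest; N(one piece) = 1:
  size 1 → [7]=1  [8]=1
  size 2 → [6,8]=1  [7,8]=2
  size 3 → [5,6,8]=1  [6,7,8]=3
  size 4 → [4,5,6,8]=1  [5,6,7,8]=4
  size 5 → [4,5,6,7,8]=5
  size 6 → [3,4,5,6,7,8]=5
  size 7 → [1,3,4,5,6,7,8]=5  [2,3,4,5,6,7,8]=5
  first=0(j) contributes 10
  first=2(m) contributes 5
|[w]| = 15

15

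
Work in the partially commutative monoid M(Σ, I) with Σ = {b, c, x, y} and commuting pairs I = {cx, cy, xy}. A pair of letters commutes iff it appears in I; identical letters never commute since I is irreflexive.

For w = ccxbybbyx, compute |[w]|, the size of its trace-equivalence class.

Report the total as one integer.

drop 0:c onto floor
drop 1:c onto {0:c}
drop 2:x onto floor
drop 3:b onto {1:c, 2:x}
drop 4:y onto {3:b}
drop 5:b onto {4:y}
drop 6:b onto {5:b}
drop 7:y onto {6:b}
drop 8:x onto {6:b}
ground layer = {0:c, 2:x}
drop-orders for the pieces not yet dropped (sum over which currently-grounded one goes next):
  1 to go: {7} 1  {8} 1
  2 to go: {7,8} 2
  3 to go: {6,7,8} 2
  4 to go: {5,6,7,8} 2
  5 to go: {4,5,6,7,8} 2
  6 to go: {3,4,5,6,7,8} 2
  7 to go: {1,3,4,5,6,7,8} 2  {2,3,4,5,6,7,8} 2
  if 0:c drops first: 4 orders
  if 2:x drops first: 2 orders
heap linearizations: 6

6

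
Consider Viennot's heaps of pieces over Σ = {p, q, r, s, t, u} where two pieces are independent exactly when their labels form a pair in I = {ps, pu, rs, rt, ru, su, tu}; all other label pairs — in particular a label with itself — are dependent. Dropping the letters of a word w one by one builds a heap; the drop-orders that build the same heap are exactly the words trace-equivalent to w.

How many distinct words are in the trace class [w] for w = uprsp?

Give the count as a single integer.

20

#0=u has no predecessor
#1=p has no predecessor
#2=r depends on [1:p]
#3=s has no predecessor
#4=p depends on [2:r]
sources: [0:u, 1:p, 3:s]
N(rest) = Σ N(rest − s) over sources s of rest; N(one piece) = 1:
  size 1 → [0]=1  [3]=1  [4]=1
  size 2 → [0,3]=2  [0,4]=2  [2,4]=1  [3,4]=2
  size 3 → [0,2,4]=3  [0,3,4]=6  [1,2,4]=1  [2,3,4]=3
  first=0(u) contributes 4
  first=1(p) contributes 12
  first=3(s) contributes 4
|[w]| = 20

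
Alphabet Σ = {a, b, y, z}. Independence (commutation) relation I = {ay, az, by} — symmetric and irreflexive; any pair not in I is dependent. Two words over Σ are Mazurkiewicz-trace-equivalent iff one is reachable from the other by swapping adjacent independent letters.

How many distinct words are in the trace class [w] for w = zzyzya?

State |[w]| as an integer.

#0=z has no predecessor
#1=z depends on [0:z]
#2=y depends on [1:z]
#3=z depends on [2:y]
#4=y depends on [3:z]
#5=a has no predecessor
sources: [0:z, 5:a]
N(rest) = Σ N(rest − s) over sources s of rest; N(one piece) = 1:
  size 1 → [4]=1  [5]=1
  size 2 → [3,4]=1  [4,5]=2
  size 3 → [2,3,4]=1  [3,4,5]=3
  size 4 → [1,2,3,4]=1  [2,3,4,5]=4
  first=0(z) contributes 5
  first=5(a) contributes 1
|[w]| = 6

6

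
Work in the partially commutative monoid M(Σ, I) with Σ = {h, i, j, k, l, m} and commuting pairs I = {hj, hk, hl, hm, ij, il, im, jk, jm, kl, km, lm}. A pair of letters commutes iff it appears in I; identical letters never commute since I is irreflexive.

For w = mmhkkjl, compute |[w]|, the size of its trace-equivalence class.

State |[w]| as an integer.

drop 0:m onto floor
drop 1:m onto {0:m}
drop 2:h onto floor
drop 3:k onto floor
drop 4:k onto {3:k}
drop 5:j onto floor
drop 6:l onto {5:j}
ground layer = {0:m, 2:h, 3:k, 5:j}
drop-orders for the pieces not yet dropped (sum over which currently-grounded one goes next):
  1 to go: {1} 1  {2} 1  {4} 1  {6} 1
  2 to go: {0,1} 1  {1,2} 2  {1,4} 2  {1,6} 2  {2,4} 2  {2,6} 2  {3,4} 1  {4,6} 2  {5,6} 1
  3 to go: {0,1,2} 3  {0,1,4} 3  {0,1,6} 3  {1,2,4} 6  {1,2,6} 6  {1,3,4} 3  {1,4,6} 6  {1,5,6} 3  {2,3,4} 3  {2,4,6} 6  {2,5,6} 3  {3,4,6} 3  {4,5,6} 3
  4 to go: {0,1,2,4} 12  {0,1,2,6} 12  {0,1,3,4} 6  {0,1,4,6} 12  {0,1,5,6} 6  {1,2,3,4} 12  {1,2,4,6} 24  {1,2,5,6} 12  {1,3,4,6} 12  {1,4,5,6} 12  {2,3,4,6} 12  {2,4,5,6} 12  {3,4,5,6} 6
  5 to go: {0,1,2,3,4} 30  {0,1,2,4,6} 60  {0,1,2,5,6} 30  {0,1,3,4,6} 30  {0,1,4,5,6} 30  {1,2,3,4,6} 60  {1,2,4,5,6} 60  {1,3,4,5,6} 30  {2,3,4,5,6} 30
  if 0:m drops first: 180 orders
  if 2:h drops first: 90 orders
  if 3:k drops first: 180 orders
  if 5:j drops first: 180 orders
heap linearizations: 630

630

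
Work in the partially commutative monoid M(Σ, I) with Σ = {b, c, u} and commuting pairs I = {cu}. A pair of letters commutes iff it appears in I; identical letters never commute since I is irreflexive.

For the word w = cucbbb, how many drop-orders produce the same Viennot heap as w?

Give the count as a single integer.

piece 0:c — minimal
piece 1:u — minimal
piece 2:c rests on {0:c}
piece 3:b rests on {1:u, 2:c}
piece 4:b rests on {3:b}
piece 5:b rests on {4:b}
minimal pieces: {0:c, 1:u}
ways to finish when only these pieces remain (= sum over removing one remaining piece with nothing left below it):
  1 left: {5}→1
  2 left: {4,5}→1
  3 left: {3,4,5}→1
  4 left: {1,3,4,5}→1  {2,3,4,5}→1
  placing 0:c first → 2 extensions
  placing 1:u first → 1 extensions
total linear extensions = 3

3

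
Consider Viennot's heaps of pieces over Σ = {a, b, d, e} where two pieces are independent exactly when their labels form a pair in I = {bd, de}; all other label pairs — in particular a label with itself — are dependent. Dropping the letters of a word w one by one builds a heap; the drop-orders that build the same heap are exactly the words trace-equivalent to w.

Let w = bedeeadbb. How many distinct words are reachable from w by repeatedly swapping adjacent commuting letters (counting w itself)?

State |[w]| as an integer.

piece 0:b — minimal
piece 1:e rests on {0:b}
piece 2:d — minimal
piece 3:e rests on {1:e}
piece 4:e rests on {3:e}
piece 5:a rests on {2:d, 4:e}
piece 6:d rests on {5:a}
piece 7:b rests on {5:a}
piece 8:b rests on {7:b}
minimal pieces: {0:b, 2:d}
ways to finish when only these pieces remain (= sum over removing one remaining piece with nothing left below it):
  1 left: {6}→1  {8}→1
  2 left: {6,8}→2  {7,8}→1
  3 left: {6,7,8}→3
  4 left: {5,6,7,8}→3
  5 left: {2,5,6,7,8}→3  {4,5,6,7,8}→3
  6 left: {2,4,5,6,7,8}→6  {3,4,5,6,7,8}→3
  7 left: {1,3,4,5,6,7,8}→3  {2,3,4,5,6,7,8}→9
  placing 0:b first → 12 extensions
  placing 2:d first → 3 extensions
total linear extensions = 15

15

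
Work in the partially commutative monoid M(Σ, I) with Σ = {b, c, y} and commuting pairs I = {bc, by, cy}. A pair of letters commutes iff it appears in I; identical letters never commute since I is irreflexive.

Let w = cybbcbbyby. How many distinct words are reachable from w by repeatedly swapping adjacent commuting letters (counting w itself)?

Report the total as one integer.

piece 0:c — minimal
piece 1:y — minimal
piece 2:b — minimal
piece 3:b rests on {2:b}
piece 4:c rests on {0:c}
piece 5:b rests on {3:b}
piece 6:b rests on {5:b}
piece 7:y rests on {1:y}
piece 8:b rests on {6:b}
piece 9:y rests on {7:y}
minimal pieces: {0:c, 1:y, 2:b}
ways to finish when only these pieces remain (= sum over removing one remaining piece with nothing left below it):
  1 left: {4}→1  {8}→1  {9}→1
  2 left: {0,4}→1  {4,8}→2  {4,9}→2  {6,8}→1  {7,9}→1  {8,9}→2
  3 left: {0,4,8}→3  {0,4,9}→3  {1,7,9}→1  {4,6,8}→3  {4,7,9}→3  {4,8,9}→6  {5,6,8}→1  {6,8,9}→3  {7,8,9}→3
  4 left: {0,4,6,8}→6  {0,4,7,9}→6  {0,4,8,9}→12  {1,4,7,9}→4  {1,7,8,9}→4  {3,5,6,8}→1  {4,5,6,8}→4  {4,6,8,9}→12  {4,7,8,9}→12  {5,6,8,9}→4  {6,7,8,9}→6
  5 left: {0,1,4,7,9}→10  {0,4,5,6,8}→10  {0,4,6,8,9}→30  {0,4,7,8,9}→30  {1,4,7,8,9}→20  {1,6,7,8,9}→10  {2,3,5,6,8}→1  {3,4,5,6,8}→5  {3,5,6,8,9}→5  {4,5,6,8,9}→20  {4,6,7,8,9}→30  {5,6,7,8,9}→10
  6 left: {0,1,4,7,8,9}→60  {0,3,4,5,6,8}→15  {0,4,5,6,8,9}→60  {0,4,6,7,8,9}→90  {1,4,6,7,8,9}→60  {1,5,6,7,8,9}→20  {2,3,4,5,6,8}→6  {2,3,5,6,8,9}→6  {3,4,5,6,8,9}→30  {3,5,6,7,8,9}→15  {4,5,6,7,8,9}→60
  7 left: {0,1,4,6,7,8,9}→210  {0,2,3,4,5,6,8}→21  {0,3,4,5,6,8,9}→105  {0,4,5,6,7,8,9}→210  {1,3,5,6,7,8,9}→35  {1,4,5,6,7,8,9}→140  {2,3,4,5,6,8,9}→42  {2,3,5,6,7,8,9}→21  {3,4,5,6,7,8,9}→105
  8 left: {0,1,4,5,6,7,8,9}→560  {0,2,3,4,5,6,8,9}→168  {0,3,4,5,6,7,8,9}→420  {1,2,3,5,6,7,8,9}→56  {1,3,4,5,6,7,8,9}→280  {2,3,4,5,6,7,8,9}→168
  placing 0:c first → 504 extensions
  placing 1:y first → 756 extensions
  placing 2:b first → 1260 extensions
total linear extensions = 2520

2520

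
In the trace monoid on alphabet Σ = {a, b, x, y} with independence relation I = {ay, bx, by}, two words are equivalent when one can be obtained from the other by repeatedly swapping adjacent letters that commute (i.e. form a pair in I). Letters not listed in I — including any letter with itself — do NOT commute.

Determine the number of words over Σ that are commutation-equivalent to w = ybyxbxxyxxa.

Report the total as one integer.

45

#0=y has no predecessor
#1=b has no predecessor
#2=y depends on [0:y]
#3=x depends on [2:y]
#4=b depends on [1:b]
#5=x depends on [3:x]
#6=x depends on [5:x]
#7=y depends on [6:x]
#8=x depends on [7:y]
#9=x depends on [8:x]
#10=a depends on [4:b, 9:x]
sources: [0:y, 1:b]
N(rest) = Σ N(rest − s) over sources s of rest; N(one piece) = 1:
  size 1 → [10]=1
  size 2 → [4,10]=1  [9,10]=1
  size 3 → [1,4,10]=1  [4,9,10]=2  [8,9,10]=1
  size 4 → [1,4,9,10]=3  [4,8,9,10]=3  [7,8,9,10]=1
  size 5 → [1,4,8,9,10]=6  [4,7,8,9,10]=4  [6,7,8,9,10]=1
  size 6 → [1,4,7,8,9,10]=10  [4,6,7,8,9,10]=5  [5,6,7,8,9,10]=1
  size 7 → [1,4,6,7,8,9,10]=15  [3,5,6,7,8,9,10]=1  [4,5,6,7,8,9,10]=6
  size 8 → [1,4,5,6,7,8,9,10]=21  [2,3,5,6,7,8,9,10]=1  [3,4,5,6,7,8,9,10]=7
  size 9 → [0,2,3,5,6,7,8,9,10]=1  [1,3,4,5,6,7,8,9,10]=28  [2,3,4,5,6,7,8,9,10]=8
  first=0(y) contributes 36
  first=1(b) contributes 9
|[w]| = 45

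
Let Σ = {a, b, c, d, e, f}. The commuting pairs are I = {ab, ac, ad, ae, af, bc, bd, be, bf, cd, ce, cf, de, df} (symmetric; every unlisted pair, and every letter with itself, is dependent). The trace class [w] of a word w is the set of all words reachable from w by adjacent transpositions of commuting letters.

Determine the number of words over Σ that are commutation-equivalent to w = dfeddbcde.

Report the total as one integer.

2520

#0=d has no predecessor
#1=f has no predecessor
#2=e depends on [1:f]
#3=d depends on [0:d]
#4=d depends on [3:d]
#5=b has no predecessor
#6=c has no predecessor
#7=d depends on [4:d]
#8=e depends on [2:e]
sources: [0:d, 1:f, 5:b, 6:c]
N(rest) = Σ N(rest − s) over sources s of rest; N(one piece) = 1:
  size 1 → [5]=1  [6]=1  [7]=1  [8]=1
  size 2 → [2,8]=1  [4,7]=1  [5,6]=2  [5,7]=2  [5,8]=2  [6,7]=2  [6,8]=2  [7,8]=2
  size 3 → [1,2,8]=1  [2,5,8]=3  [2,6,8]=3  [2,7,8]=3  [3,4,7]=1  [4,5,7]=3  [4,6,7]=3  [4,7,8]=3  [5,6,7]=6  [5,6,8]=6  [5,7,8]=6  [6,7,8]=6
  size 4 → [0,3,4,7]=1  [1,2,5,8]=4  [1,2,6,8]=4  [1,2,7,8]=4  [2,4,7,8]=6  [2,5,6,8]=12  [2,5,7,8]=12  [2,6,7,8]=12  [3,4,5,7]=4  [3,4,6,7]=4  [3,4,7,8]=4  [4,5,6,7]=12  [4,5,7,8]=12  [4,6,7,8]=12  [5,6,7,8]=24
  size 5 → [0,3,4,5,7]=5  [0,3,4,6,7]=5  [0,3,4,7,8]=5  [1,2,4,7,8]=10  [1,2,5,6,8]=20  [1,2,5,7,8]=20  [1,2,6,7,8]=20  [2,3,4,7,8]=10  [2,4,5,7,8]=30  [2,4,6,7,8]=30  [2,5,6,7,8]=60  [3,4,5,6,7]=20  [3,4,5,7,8]=20  [3,4,6,7,8]=20  [4,5,6,7,8]=60
  size 6 → [0,2,3,4,7,8]=15  [0,3,4,5,6,7]=30  [0,3,4,5,7,8]=30  [0,3,4,6,7,8]=30  [1,2,3,4,7,8]=20  [1,2,4,5,7,8]=60  [1,2,4,6,7,8]=60  [1,2,5,6,7,8]=120  [2,3,4,5,7,8]=60  [2,3,4,6,7,8]=60  [2,4,5,6,7,8]=180  [3,4,5,6,7,8]=120
  size 7 → [0,1,2,3,4,7,8]=35  [0,2,3,4,5,7,8]=105  [0,2,3,4,6,7,8]=105  [0,3,4,5,6,7,8]=210  [1,2,3,4,5,7,8]=140  [1,2,3,4,6,7,8]=140  [1,2,4,5,6,7,8]=420  [2,3,4,5,6,7,8]=420
  first=0(d) contributes 1120
  first=1(f) contributes 840
  first=5(b) contributes 280
  first=6(c) contributes 280
|[w]| = 2520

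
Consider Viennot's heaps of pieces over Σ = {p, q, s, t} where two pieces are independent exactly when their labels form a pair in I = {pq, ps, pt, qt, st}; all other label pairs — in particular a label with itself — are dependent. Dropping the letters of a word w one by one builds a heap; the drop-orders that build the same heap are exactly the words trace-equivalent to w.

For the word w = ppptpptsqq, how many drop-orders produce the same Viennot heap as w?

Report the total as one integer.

piece 0:p — minimal
piece 1:p rests on {0:p}
piece 2:p rests on {1:p}
piece 3:t — minimal
piece 4:p rests on {2:p}
piece 5:p rests on {4:p}
piece 6:t rests on {3:t}
piece 7:s — minimal
piece 8:q rests on {7:s}
piece 9:q rests on {8:q}
minimal pieces: {0:p, 3:t, 7:s}
ways to finish when only these pieces remain (= sum over removing one remaining piece with nothing left below it):
  1 left: {5}→1  {6}→1  {9}→1
  2 left: {3,6}→1  {4,5}→1  {5,6}→2  {5,9}→2  {6,9}→2  {8,9}→1
  3 left: {2,4,5}→1  {3,5,6}→3  {3,6,9}→3  {4,5,6}→3  {4,5,9}→3  {5,6,9}→6  {5,8,9}→3  {6,8,9}→3  {7,8,9}→1
  4 left: {1,2,4,5}→1  {2,4,5,6}→4  {2,4,5,9}→4  {3,4,5,6}→6  {3,5,6,9}→12  {3,6,8,9}→6  {4,5,6,9}→12  {4,5,8,9}→6  {5,6,8,9}→12  {5,7,8,9}→4  {6,7,8,9}→4
  5 left: {0,1,2,4,5}→1  {1,2,4,5,6}→5  {1,2,4,5,9}→5  {2,3,4,5,6}→10  {2,4,5,6,9}→20  {2,4,5,8,9}→10  {3,4,5,6,9}→30  {3,5,6,8,9}→30  {3,6,7,8,9}→10  {4,5,6,8,9}→30  {4,5,7,8,9}→10  {5,6,7,8,9}→20
  6 left: {0,1,2,4,5,6}→6  {0,1,2,4,5,9}→6  {1,2,3,4,5,6}→15  {1,2,4,5,6,9}→30  {1,2,4,5,8,9}→15  {2,3,4,5,6,9}→60  {2,4,5,6,8,9}→60  {2,4,5,7,8,9}→20  {3,4,5,6,8,9}→90  {3,5,6,7,8,9}→60  {4,5,6,7,8,9}→60
  7 left: {0,1,2,3,4,5,6}→21  {0,1,2,4,5,6,9}→42  {0,1,2,4,5,8,9}→21  {1,2,3,4,5,6,9}→105  {1,2,4,5,6,8,9}→105  {1,2,4,5,7,8,9}→35  {2,3,4,5,6,8,9}→210  {2,4,5,6,7,8,9}→140  {3,4,5,6,7,8,9}→210
  8 left: {0,1,2,3,4,5,6,9}→168  {0,1,2,4,5,6,8,9}→168  {0,1,2,4,5,7,8,9}→56  {1,2,3,4,5,6,8,9}→420  {1,2,4,5,6,7,8,9}→280  {2,3,4,5,6,7,8,9}→560
  placing 0:p first → 1260 extensions
  placing 3:t first → 504 extensions
  placing 7:s first → 756 extensions
total linear extensions = 2520

2520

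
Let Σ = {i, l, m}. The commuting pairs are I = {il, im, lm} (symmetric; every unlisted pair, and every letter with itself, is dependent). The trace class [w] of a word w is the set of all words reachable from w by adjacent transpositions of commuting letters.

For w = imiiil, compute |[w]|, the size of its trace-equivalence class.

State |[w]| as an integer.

#0=i has no predecessor
#1=m has no predecessor
#2=i depends on [0:i]
#3=i depends on [2:i]
#4=i depends on [3:i]
#5=l has no predecessor
sources: [0:i, 1:m, 5:l]
N(rest) = Σ N(rest − s) over sources s of rest; N(one piece) = 1:
  size 1 → [1]=1  [4]=1  [5]=1
  size 2 → [1,4]=2  [1,5]=2  [3,4]=1  [4,5]=2
  size 3 → [1,3,4]=3  [1,4,5]=6  [2,3,4]=1  [3,4,5]=3
  size 4 → [0,2,3,4]=1  [1,2,3,4]=4  [1,3,4,5]=12  [2,3,4,5]=4
  first=0(i) contributes 20
  first=1(m) contributes 5
  first=5(l) contributes 5
|[w]| = 30

30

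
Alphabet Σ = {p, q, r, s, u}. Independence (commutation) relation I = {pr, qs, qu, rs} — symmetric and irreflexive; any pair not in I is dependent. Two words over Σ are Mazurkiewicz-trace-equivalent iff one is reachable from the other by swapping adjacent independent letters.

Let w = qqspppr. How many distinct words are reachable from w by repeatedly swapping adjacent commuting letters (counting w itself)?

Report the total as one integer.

drop 0:q onto floor
drop 1:q onto {0:q}
drop 2:s onto floor
drop 3:p onto {1:q, 2:s}
drop 4:p onto {3:p}
drop 5:p onto {4:p}
drop 6:r onto {1:q}
ground layer = {0:q, 2:s}
drop-orders for the pieces not yet dropped (sum over which currently-grounded one goes next):
  1 to go: {5} 1  {6} 1
  2 to go: {4,5} 1  {5,6} 2
  3 to go: {3,4,5} 1  {4,5,6} 3
  4 to go: {2,3,4,5} 1  {3,4,5,6} 4
  5 to go: {1,3,4,5,6} 4  {2,3,4,5,6} 5
  if 0:q drops first: 9 orders
  if 2:s drops first: 4 orders
heap linearizations: 13

13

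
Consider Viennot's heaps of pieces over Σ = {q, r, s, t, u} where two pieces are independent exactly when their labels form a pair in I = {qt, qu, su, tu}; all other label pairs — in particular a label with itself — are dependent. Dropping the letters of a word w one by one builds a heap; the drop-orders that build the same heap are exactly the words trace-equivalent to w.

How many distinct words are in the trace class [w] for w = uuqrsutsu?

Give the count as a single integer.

30

0(u) covers ∅
1(u) covers 0:u
2(q) covers ∅
3(r) covers 1:u, 2:q
4(s) covers 3:r
5(u) covers 3:r
6(t) covers 4:s
7(s) covers 6:t
8(u) covers 5:u
floor of heap: 0:u, 2:q
completions by unplaced set U, small U first (add the entries for U minus each lowest piece of U):
  |U|=1: {7}:1  {8}:1
  |U|=2: {5,8}:1  {6,7}:1  {7,8}:2
  |U|=3: {4,6,7}:1  {5,7,8}:3  {6,7,8}:3
  |U|=4: {4,6,7,8}:4  {5,6,7,8}:6
  |U|=5: {4,5,6,7,8}:10
  |U|=6: {3,4,5,6,7,8}:10
  |U|=7: {1,3,4,5,6,7,8}:10  {2,3,4,5,6,7,8}:10
  start at 0(u): 20
  start at 2(q): 10
sum over floor = 30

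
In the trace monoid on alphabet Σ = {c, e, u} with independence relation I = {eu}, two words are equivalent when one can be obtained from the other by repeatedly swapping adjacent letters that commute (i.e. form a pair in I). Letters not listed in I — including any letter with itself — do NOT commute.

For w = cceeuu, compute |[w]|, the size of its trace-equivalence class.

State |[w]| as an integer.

6

piece 0:c — minimal
piece 1:c rests on {0:c}
piece 2:e rests on {1:c}
piece 3:e rests on {2:e}
piece 4:u rests on {1:c}
piece 5:u rests on {4:u}
minimal pieces: {0:c}
ways to finish when only these pieces remain (= sum over removing one remaining piece with nothing left below it):
  1 left: {3}→1  {5}→1
  2 left: {2,3}→1  {3,5}→2  {4,5}→1
  3 left: {2,3,5}→3  {3,4,5}→3
  4 left: {2,3,4,5}→6
  placing 0:c first → 6 extensions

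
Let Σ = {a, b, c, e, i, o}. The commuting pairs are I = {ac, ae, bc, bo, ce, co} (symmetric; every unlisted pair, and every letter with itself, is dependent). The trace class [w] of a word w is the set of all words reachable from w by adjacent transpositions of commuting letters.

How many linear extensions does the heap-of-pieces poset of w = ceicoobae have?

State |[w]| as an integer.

72

piece 0:c — minimal
piece 1:e — minimal
piece 2:i rests on {0:c, 1:e}
piece 3:c rests on {2:i}
piece 4:o rests on {2:i}
piece 5:o rests on {4:o}
piece 6:b rests on {2:i}
piece 7:a rests on {5:o, 6:b}
piece 8:e rests on {5:o, 6:b}
minimal pieces: {0:c, 1:e}
ways to finish when only these pieces remain (= sum over removing one remaining piece with nothing left below it):
  1 left: {3}→1  {7}→1  {8}→1
  2 left: {3,7}→2  {3,8}→2  {7,8}→2
  3 left: {3,7,8}→6  {5,7,8}→2  {6,7,8}→2
  4 left: {3,5,7,8}→8  {3,6,7,8}→8  {4,5,7,8}→2  {5,6,7,8}→4
  5 left: {3,4,5,7,8}→10  {3,5,6,7,8}→20  {4,5,6,7,8}→6
  6 left: {3,4,5,6,7,8}→36
  7 left: {2,3,4,5,6,7,8}→36
  placing 0:c first → 36 extensions
  placing 1:e first → 36 extensions
total linear extensions = 72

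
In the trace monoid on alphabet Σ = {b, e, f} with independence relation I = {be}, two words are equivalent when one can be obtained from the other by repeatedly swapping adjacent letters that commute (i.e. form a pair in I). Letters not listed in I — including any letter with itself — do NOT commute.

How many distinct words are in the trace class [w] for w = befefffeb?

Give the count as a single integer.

4

0(b) covers ∅
1(e) covers ∅
2(f) covers 0:b, 1:e
3(e) covers 2:f
4(f) covers 3:e
5(f) covers 4:f
6(f) covers 5:f
7(e) covers 6:f
8(b) covers 6:f
floor of heap: 0:b, 1:e
completions by unplaced set U, small U first (add the entries for U minus each lowest piece of U):
  |U|=1: {7}:1  {8}:1
  |U|=2: {7,8}:2
  |U|=3: {6,7,8}:2
  |U|=4: {5,6,7,8}:2
  |U|=5: {4,5,6,7,8}:2
  |U|=6: {3,4,5,6,7,8}:2
  |U|=7: {2,3,4,5,6,7,8}:2
  start at 0(b): 2
  start at 1(e): 2
sum over floor = 4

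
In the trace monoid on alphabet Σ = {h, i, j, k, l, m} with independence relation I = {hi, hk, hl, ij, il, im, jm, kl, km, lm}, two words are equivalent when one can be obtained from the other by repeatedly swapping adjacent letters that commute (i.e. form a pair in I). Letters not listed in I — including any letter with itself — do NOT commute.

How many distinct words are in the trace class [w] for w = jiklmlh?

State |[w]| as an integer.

#0=j has no predecessor
#1=i has no predecessor
#2=k depends on [0:j, 1:i]
#3=l depends on [0:j]
#4=m has no predecessor
#5=l depends on [3:l]
#6=h depends on [0:j, 4:m]
sources: [0:j, 1:i, 4:m]
N(rest) = Σ N(rest − s) over sources s of rest; N(one piece) = 1:
  size 1 → [2]=1  [5]=1  [6]=1
  size 2 → [1,2]=1  [2,5]=2  [2,6]=2  [3,5]=1  [4,6]=1  [5,6]=2
  size 3 → [1,2,5]=3  [1,2,6]=3  [2,3,5]=3  [2,4,6]=3  [2,5,6]=6  [3,5,6]=3  [4,5,6]=3
  size 4 → [1,2,3,5]=6  [1,2,4,6]=6  [1,2,5,6]=12  [2,3,5,6]=12  [2,4,5,6]=12  [3,4,5,6]=6
  size 5 → [0,2,3,5,6]=12  [1,2,3,5,6]=30  [1,2,4,5,6]=30  [2,3,4,5,6]=30
  first=0(j) contributes 90
  first=1(i) contributes 42
  first=4(m) contributes 42
|[w]| = 174

174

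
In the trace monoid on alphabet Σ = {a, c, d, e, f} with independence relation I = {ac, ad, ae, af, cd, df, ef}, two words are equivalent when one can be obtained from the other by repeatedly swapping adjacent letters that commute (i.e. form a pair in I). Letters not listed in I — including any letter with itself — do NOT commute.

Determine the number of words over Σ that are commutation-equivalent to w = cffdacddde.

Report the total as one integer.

700

piece 0:c — minimal
piece 1:f rests on {0:c}
piece 2:f rests on {1:f}
piece 3:d — minimal
piece 4:a — minimal
piece 5:c rests on {2:f}
piece 6:d rests on {3:d}
piece 7:d rests on {6:d}
piece 8:d rests on {7:d}
piece 9:e rests on {5:c, 8:d}
minimal pieces: {0:c, 3:d, 4:a}
ways to finish when only these pieces remain (= sum over removing one remaining piece with nothing left below it):
  1 left: {4}→1  {9}→1
  2 left: {4,9}→2  {5,9}→1  {8,9}→1
  3 left: {2,5,9}→1  {4,5,9}→3  {4,8,9}→3  {5,8,9}→2  {7,8,9}→1
  4 left: {1,2,5,9}→1  {2,4,5,9}→4  {2,5,8,9}→3  {4,5,8,9}→8  {4,7,8,9}→4  {5,7,8,9}→3  {6,7,8,9}→1
  5 left: {0,1,2,5,9}→1  {1,2,4,5,9}→5  {1,2,5,8,9}→4  {2,4,5,8,9}→15  {2,5,7,8,9}→6  {3,6,7,8,9}→1  {4,5,7,8,9}→15  {4,6,7,8,9}→5  {5,6,7,8,9}→4
  6 left: {0,1,2,4,5,9}→6  {0,1,2,5,8,9}→5  {1,2,4,5,8,9}→24  {1,2,5,7,8,9}→10  {2,4,5,7,8,9}→36  {2,5,6,7,8,9}→10  {3,4,6,7,8,9}→6  {3,5,6,7,8,9}→5  {4,5,6,7,8,9}→24
  7 left: {0,1,2,4,5,8,9}→35  {0,1,2,5,7,8,9}→15  {1,2,4,5,7,8,9}→70  {1,2,5,6,7,8,9}→20  {2,3,5,6,7,8,9}→15  {2,4,5,6,7,8,9}→70  {3,4,5,6,7,8,9}→35
  8 left: {0,1,2,4,5,7,8,9}→120  {0,1,2,5,6,7,8,9}→35  {1,2,3,5,6,7,8,9}→35  {1,2,4,5,6,7,8,9}→160  {2,3,4,5,6,7,8,9}→120
  placing 0:c first → 315 extensions
  placing 3:d first → 315 extensions
  placing 4:a first → 70 extensions
total linear extensions = 700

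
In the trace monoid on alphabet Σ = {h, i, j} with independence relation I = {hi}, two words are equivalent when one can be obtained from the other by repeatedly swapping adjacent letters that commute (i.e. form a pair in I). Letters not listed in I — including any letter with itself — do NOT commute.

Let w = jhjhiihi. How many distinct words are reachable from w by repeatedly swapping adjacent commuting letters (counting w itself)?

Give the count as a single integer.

10

drop 0:j onto floor
drop 1:h onto {0:j}
drop 2:j onto {1:h}
drop 3:h onto {2:j}
drop 4:i onto {2:j}
drop 5:i onto {4:i}
drop 6:h onto {3:h}
drop 7:i onto {5:i}
ground layer = {0:j}
drop-orders for the pieces not yet dropped (sum over which currently-grounded one goes next):
  1 to go: {6} 1  {7} 1
  2 to go: {3,6} 1  {5,7} 1  {6,7} 2
  3 to go: {3,6,7} 3  {4,5,7} 1  {5,6,7} 3
  4 to go: {3,5,6,7} 6  {4,5,6,7} 4
  5 to go: {3,4,5,6,7} 10
  6 to go: {2,3,4,5,6,7} 10
  if 0:j drops first: 10 orders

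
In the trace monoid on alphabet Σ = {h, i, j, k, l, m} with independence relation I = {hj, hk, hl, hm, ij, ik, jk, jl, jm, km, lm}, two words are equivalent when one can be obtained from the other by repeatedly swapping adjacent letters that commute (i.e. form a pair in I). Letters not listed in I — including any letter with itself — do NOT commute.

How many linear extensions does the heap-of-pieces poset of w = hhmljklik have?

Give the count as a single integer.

drop 0:h onto floor
drop 1:h onto {0:h}
drop 2:m onto floor
drop 3:l onto floor
drop 4:j onto floor
drop 5:k onto {3:l}
drop 6:l onto {5:k}
drop 7:i onto {1:h, 2:m, 6:l}
drop 8:k onto {6:l}
ground layer = {0:h, 2:m, 3:l, 4:j}
drop-orders for the pieces not yet dropped (sum over which currently-grounded one goes next):
  1 to go: {4} 1  {7} 1  {8} 1
  2 to go: {1,7} 1  {2,7} 1  {4,7} 2  {4,8} 2  {7,8} 2
  3 to go: {0,1,7} 1  {1,2,7} 2  {1,4,7} 3  {1,7,8} 3  {2,4,7} 3  {2,7,8} 3  {4,7,8} 6  {6,7,8} 2
  4 to go: {0,1,2,7} 3  {0,1,4,7} 4  {0,1,7,8} 4  {1,2,4,7} 8  {1,2,7,8} 8  {1,4,7,8} 12  {1,6,7,8} 5  {2,4,7,8} 12  {2,6,7,8} 5  {4,6,7,8} 8  {5,6,7,8} 2
  5 to go: {0,1,2,4,7} 15  {0,1,2,7,8} 15  {0,1,4,7,8} 20  {0,1,6,7,8} 9  {1,2,4,7,8} 40  {1,2,6,7,8} 18  {1,4,6,7,8} 25  {1,5,6,7,8} 7  {2,4,6,7,8} 25  {2,5,6,7,8} 7  {3,5,6,7,8} 2  {4,5,6,7,8} 10
  6 to go: {0,1,2,4,7,8} 90  {0,1,2,6,7,8} 42  {0,1,4,6,7,8} 54  {0,1,5,6,7,8} 16  {1,2,4,6,7,8} 108  {1,2,5,6,7,8} 32  {1,3,5,6,7,8} 9  {1,4,5,6,7,8} 42  {2,3,5,6,7,8} 9  {2,4,5,6,7,8} 42  {3,4,5,6,7,8} 12
  7 to go: {0,1,2,4,6,7,8} 294  {0,1,2,5,6,7,8} 90  {0,1,3,5,6,7,8} 25  {0,1,4,5,6,7,8} 112  {1,2,3,5,6,7,8} 50  {1,2,4,5,6,7,8} 224  {1,3,4,5,6,7,8} 63  {2,3,4,5,6,7,8} 63
  if 0:h drops first: 400 orders
  if 2:m drops first: 200 orders
  if 3:l drops first: 720 orders
  if 4:j drops first: 165 orders
heap linearizations: 1485

1485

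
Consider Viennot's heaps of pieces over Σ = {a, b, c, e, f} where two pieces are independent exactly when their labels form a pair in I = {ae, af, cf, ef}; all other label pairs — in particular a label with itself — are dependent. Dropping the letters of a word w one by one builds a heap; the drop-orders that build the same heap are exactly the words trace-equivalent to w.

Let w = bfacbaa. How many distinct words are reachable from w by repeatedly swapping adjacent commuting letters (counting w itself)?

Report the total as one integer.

#0=b has no predecessor
#1=f depends on [0:b]
#2=a depends on [0:b]
#3=c depends on [2:a]
#4=b depends on [1:f, 3:c]
#5=a depends on [4:b]
#6=a depends on [5:a]
sources: [0:b]
N(rest) = Σ N(rest − s) over sources s of rest; N(one piece) = 1:
  size 1 → [6]=1
  size 2 → [5,6]=1
  size 3 → [4,5,6]=1
  size 4 → [1,4,5,6]=1  [3,4,5,6]=1
  size 5 → [1,3,4,5,6]=2  [2,3,4,5,6]=1
  first=0(b) contributes 3

3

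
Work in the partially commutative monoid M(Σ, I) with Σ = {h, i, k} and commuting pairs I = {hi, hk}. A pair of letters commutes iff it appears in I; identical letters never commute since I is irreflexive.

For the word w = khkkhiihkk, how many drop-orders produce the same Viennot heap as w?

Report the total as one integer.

piece 0:k — minimal
piece 1:h — minimal
piece 2:k rests on {0:k}
piece 3:k rests on {2:k}
piece 4:h rests on {1:h}
piece 5:i rests on {3:k}
piece 6:i rests on {5:i}
piece 7:h rests on {4:h}
piece 8:k rests on {6:i}
piece 9:k rests on {8:k}
minimal pieces: {0:k, 1:h}
ways to finish when only these pieces remain (= sum over removing one remaining piece with nothing left below it):
  1 left: {7}→1  {9}→1
  2 left: {4,7}→1  {7,9}→2  {8,9}→1
  3 left: {1,4,7}→1  {4,7,9}→3  {6,8,9}→1  {7,8,9}→3
  4 left: {1,4,7,9}→4  {4,7,8,9}→6  {5,6,8,9}→1  {6,7,8,9}→4
  5 left: {1,4,7,8,9}→10  {3,5,6,8,9}→1  {4,6,7,8,9}→10  {5,6,7,8,9}→5
  6 left: {1,4,6,7,8,9}→20  {2,3,5,6,8,9}→1  {3,5,6,7,8,9}→6  {4,5,6,7,8,9}→15
  7 left: {0,2,3,5,6,8,9}→1  {1,4,5,6,7,8,9}→35  {2,3,5,6,7,8,9}→7  {3,4,5,6,7,8,9}→21
  8 left: {0,2,3,5,6,7,8,9}→8  {1,3,4,5,6,7,8,9}→56  {2,3,4,5,6,7,8,9}→28
  placing 0:k first → 84 extensions
  placing 1:h first → 36 extensions
total linear extensions = 120

120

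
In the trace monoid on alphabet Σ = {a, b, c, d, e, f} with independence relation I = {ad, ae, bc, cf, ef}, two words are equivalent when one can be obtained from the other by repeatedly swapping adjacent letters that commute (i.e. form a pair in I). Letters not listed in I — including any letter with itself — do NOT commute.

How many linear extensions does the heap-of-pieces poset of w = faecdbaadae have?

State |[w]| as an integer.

drop 0:f onto floor
drop 1:a onto {0:f}
drop 2:e onto floor
drop 3:c onto {1:a, 2:e}
drop 4:d onto {3:c}
drop 5:b onto {4:d}
drop 6:a onto {5:b}
drop 7:a onto {6:a}
drop 8:d onto {5:b}
drop 9:a onto {7:a}
drop 10:e onto {8:d}
ground layer = {0:f, 2:e}
drop-orders for the pieces not yet dropped (sum over which currently-grounded one goes next):
  1 to go: {9} 1  {10} 1
  2 to go: {7,9} 1  {8,10} 1  {9,10} 2
  3 to go: {6,7,9} 1  {7,9,10} 3  {8,9,10} 3
  4 to go: {6,7,9,10} 4  {7,8,9,10} 6
  5 to go: {6,7,8,9,10} 10
  6 to go: {5,6,7,8,9,10} 10
  7 to go: {4,5,6,7,8,9,10} 10
  8 to go: {3,4,5,6,7,8,9,10} 10
  9 to go: {1,3,4,5,6,7,8,9,10} 10  {2,3,4,5,6,7,8,9,10} 10
  if 0:f drops first: 20 orders
  if 2:e drops first: 10 orders
heap linearizations: 30

30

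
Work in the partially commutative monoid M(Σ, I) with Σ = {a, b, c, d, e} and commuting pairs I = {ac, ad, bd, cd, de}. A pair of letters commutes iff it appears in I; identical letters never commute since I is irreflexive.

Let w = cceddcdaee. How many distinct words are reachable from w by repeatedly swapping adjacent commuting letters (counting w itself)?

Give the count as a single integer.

240

piece 0:c — minimal
piece 1:c rests on {0:c}
piece 2:e rests on {1:c}
piece 3:d — minimal
piece 4:d rests on {3:d}
piece 5:c rests on {2:e}
piece 6:d rests on {4:d}
piece 7:a rests on {2:e}
piece 8:e rests on {5:c, 7:a}
piece 9:e rests on {8:e}
minimal pieces: {0:c, 3:d}
ways to finish when only these pieces remain (= sum over removing one remaining piece with nothing left below it):
  1 left: {6}→1  {9}→1
  2 left: {4,6}→1  {6,9}→2  {8,9}→1
  3 left: {3,4,6}→1  {4,6,9}→3  {5,8,9}→1  {6,8,9}→3  {7,8,9}→1
  4 left: {3,4,6,9}→4  {4,6,8,9}→6  {5,6,8,9}→4  {5,7,8,9}→2  {6,7,8,9}→4
  5 left: {2,5,7,8,9}→2  {3,4,6,8,9}→10  {4,5,6,8,9}→10  {4,6,7,8,9}→10  {5,6,7,8,9}→10
  6 left: {1,2,5,7,8,9}→2  {2,5,6,7,8,9}→12  {3,4,5,6,8,9}→20  {3,4,6,7,8,9}→20  {4,5,6,7,8,9}→30
  7 left: {0,1,2,5,7,8,9}→2  {1,2,5,6,7,8,9}→14  {2,4,5,6,7,8,9}→42  {3,4,5,6,7,8,9}→70
  8 left: {0,1,2,5,6,7,8,9}→16  {1,2,4,5,6,7,8,9}→56  {2,3,4,5,6,7,8,9}→112
  placing 0:c first → 168 extensions
  placing 3:d first → 72 extensions
total linear extensions = 240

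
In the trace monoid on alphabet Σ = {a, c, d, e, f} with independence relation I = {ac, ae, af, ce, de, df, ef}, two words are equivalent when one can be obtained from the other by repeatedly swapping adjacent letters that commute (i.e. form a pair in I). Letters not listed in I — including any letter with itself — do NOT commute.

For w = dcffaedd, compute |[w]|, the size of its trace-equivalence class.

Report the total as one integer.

128

#0=d has no predecessor
#1=c depends on [0:d]
#2=f depends on [1:c]
#3=f depends on [2:f]
#4=a depends on [0:d]
#5=e has no predecessor
#6=d depends on [1:c, 4:a]
#7=d depends on [6:d]
sources: [0:d, 5:e]
N(rest) = Σ N(rest − s) over sources s of rest; N(one piece) = 1:
  size 1 → [3]=1  [5]=1  [7]=1
  size 2 → [2,3]=1  [3,5]=2  [3,7]=2  [5,7]=2  [6,7]=1
  size 3 → [2,3,5]=3  [2,3,7]=3  [3,5,7]=6  [3,6,7]=3  [4,6,7]=1  [5,6,7]=3
  size 4 → [2,3,5,7]=12  [2,3,6,7]=6  [3,4,6,7]=4  [3,5,6,7]=12  [4,5,6,7]=4
  size 5 → [1,2,3,6,7]=6  [2,3,4,6,7]=10  [2,3,5,6,7]=30  [3,4,5,6,7]=20
  size 6 → [1,2,3,4,6,7]=16  [1,2,3,5,6,7]=36  [2,3,4,5,6,7]=60
  first=0(d) contributes 112
  first=5(e) contributes 16
|[w]| = 128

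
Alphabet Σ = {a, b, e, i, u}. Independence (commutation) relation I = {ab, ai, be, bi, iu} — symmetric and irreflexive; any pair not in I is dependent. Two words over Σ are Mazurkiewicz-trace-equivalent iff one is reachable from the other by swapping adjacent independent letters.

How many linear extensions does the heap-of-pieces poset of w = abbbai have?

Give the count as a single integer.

60

#0=a has no predecessor
#1=b has no predecessor
#2=b depends on [1:b]
#3=b depends on [2:b]
#4=a depends on [0:a]
#5=i has no predecessor
sources: [0:a, 1:b, 5:i]
N(rest) = Σ N(rest − s) over sources s of rest; N(one piece) = 1:
  size 1 → [3]=1  [4]=1  [5]=1
  size 2 → [0,4]=1  [2,3]=1  [3,4]=2  [3,5]=2  [4,5]=2
  size 3 → [0,3,4]=3  [0,4,5]=3  [1,2,3]=1  [2,3,4]=3  [2,3,5]=3  [3,4,5]=6
  size 4 → [0,2,3,4]=6  [0,3,4,5]=12  [1,2,3,4]=4  [1,2,3,5]=4  [2,3,4,5]=12
  first=0(a) contributes 20
  first=1(b) contributes 30
  first=5(i) contributes 10
|[w]| = 60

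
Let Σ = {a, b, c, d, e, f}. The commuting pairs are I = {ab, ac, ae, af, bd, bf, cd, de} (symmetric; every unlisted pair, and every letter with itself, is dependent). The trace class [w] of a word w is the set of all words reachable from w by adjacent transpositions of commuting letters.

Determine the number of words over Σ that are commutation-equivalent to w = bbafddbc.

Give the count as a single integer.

#0=b has no predecessor
#1=b depends on [0:b]
#2=a has no predecessor
#3=f has no predecessor
#4=d depends on [2:a, 3:f]
#5=d depends on [4:d]
#6=b depends on [1:b]
#7=c depends on [3:f, 6:b]
sources: [0:b, 2:a, 3:f]
N(rest) = Σ N(rest − s) over sources s of rest; N(one piece) = 1:
  size 1 → [5]=1  [7]=1
  size 2 → [4,5]=1  [5,7]=2  [6,7]=1
  size 3 → [1,6,7]=1  [2,4,5]=1  [4,5,7]=3  [5,6,7]=3
  size 4 → [0,1,6,7]=1  [1,5,6,7]=4  [2,4,5,7]=4  [3,4,5,7]=3  [4,5,6,7]=6
  size 5 → [0,1,5,6,7]=5  [1,4,5,6,7]=10  [2,3,4,5,7]=7  [2,4,5,6,7]=10  [3,4,5,6,7]=9
  size 6 → [0,1,4,5,6,7]=15  [1,2,4,5,6,7]=20  [1,3,4,5,6,7]=19  [2,3,4,5,6,7]=26
  first=0(b) contributes 65
  first=2(a) contributes 34
  first=3(f) contributes 35
|[w]| = 134

134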